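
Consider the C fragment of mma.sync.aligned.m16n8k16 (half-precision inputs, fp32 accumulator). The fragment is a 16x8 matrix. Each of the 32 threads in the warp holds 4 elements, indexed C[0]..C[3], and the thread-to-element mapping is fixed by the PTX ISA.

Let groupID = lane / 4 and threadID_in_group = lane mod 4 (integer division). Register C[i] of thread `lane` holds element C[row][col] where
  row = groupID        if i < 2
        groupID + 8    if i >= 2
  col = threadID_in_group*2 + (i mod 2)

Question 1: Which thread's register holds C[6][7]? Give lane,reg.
27,1

r=6→G=6,rhi=0  c=7→T=3,p=1
L=6*4+3=27  i=0*2+1=1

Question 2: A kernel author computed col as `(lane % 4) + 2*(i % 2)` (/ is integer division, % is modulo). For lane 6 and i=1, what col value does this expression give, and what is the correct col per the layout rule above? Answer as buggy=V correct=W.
buggy=4 correct=5

`(lane % 4) + 2*(i % 2)`[6,1]→4
6: G=1,T=2
[1] (1+0,2*2+1) = (1,5)
col: 4 vs 5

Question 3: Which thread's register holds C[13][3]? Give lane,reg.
r=13→G=5,rhi=1  c=3→T=1,p=1
L=5*4+1=21  i=1*2+1=3

21,3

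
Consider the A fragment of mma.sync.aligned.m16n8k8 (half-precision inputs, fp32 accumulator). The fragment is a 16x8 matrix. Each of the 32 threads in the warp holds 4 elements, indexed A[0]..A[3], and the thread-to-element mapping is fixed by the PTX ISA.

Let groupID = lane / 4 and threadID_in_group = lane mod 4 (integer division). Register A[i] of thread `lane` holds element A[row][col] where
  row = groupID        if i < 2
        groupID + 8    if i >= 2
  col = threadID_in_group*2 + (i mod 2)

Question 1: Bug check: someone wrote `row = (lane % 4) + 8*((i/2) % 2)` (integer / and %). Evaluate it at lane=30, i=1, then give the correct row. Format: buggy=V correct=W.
`(lane % 4) + 8*((i/2) % 2)`[30,1]=>2
L=30=>grp=30>>2=7, tig=30&3=2
[1]=>row 7+0=7  col 2·2+1=5
row: 2 vs 7

buggy=2 correct=7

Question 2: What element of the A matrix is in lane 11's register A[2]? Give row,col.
11: G=2,T=3
[2] (2+8,3*2+0) = (10,6)

10,6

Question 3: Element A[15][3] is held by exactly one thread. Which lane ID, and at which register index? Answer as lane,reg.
29,3

r: 15->gid=7,r8=1  c: 3->tid=1,i&1=1
L=7*4+1=29  i=1*2+1=3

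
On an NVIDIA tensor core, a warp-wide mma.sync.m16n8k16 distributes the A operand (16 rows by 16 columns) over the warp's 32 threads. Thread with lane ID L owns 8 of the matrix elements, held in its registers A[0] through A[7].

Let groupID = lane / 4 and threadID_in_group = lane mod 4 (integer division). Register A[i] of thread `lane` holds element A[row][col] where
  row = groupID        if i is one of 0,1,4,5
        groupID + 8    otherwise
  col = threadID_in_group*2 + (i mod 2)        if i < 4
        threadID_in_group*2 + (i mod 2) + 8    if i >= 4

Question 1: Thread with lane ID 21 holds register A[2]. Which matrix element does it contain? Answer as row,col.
13,2

lane 21: G=5 (21/4), T=1 (21%4)
i=2: r=5+8=13, c=1*2+0+0=2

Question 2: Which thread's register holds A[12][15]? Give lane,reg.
r: 12->gid=4,r8=1  c: 15->c8=1,tid=3,i&1=1
L=4*4+3=19  i=1*4+1*2+1=7

19,7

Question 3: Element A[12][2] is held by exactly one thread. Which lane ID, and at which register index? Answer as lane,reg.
r=12⇒gr=4,Rb=1  c=2⇒Cb=0,th=1,odd=0
L=4*4+1=17  i=0*4+1*2+0=2

17,2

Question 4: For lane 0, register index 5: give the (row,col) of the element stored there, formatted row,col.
lane 0->0/4=0, 0 mod 4=0
i=5  r:0+0->0  c:2·0+1+8->9

0,9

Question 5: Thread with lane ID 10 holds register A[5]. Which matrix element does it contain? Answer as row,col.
2,13

lane 10⇒10/4=2, 10 mod 4=2
i=5  r:2+0⇒2  c:2·2+1+8⇒13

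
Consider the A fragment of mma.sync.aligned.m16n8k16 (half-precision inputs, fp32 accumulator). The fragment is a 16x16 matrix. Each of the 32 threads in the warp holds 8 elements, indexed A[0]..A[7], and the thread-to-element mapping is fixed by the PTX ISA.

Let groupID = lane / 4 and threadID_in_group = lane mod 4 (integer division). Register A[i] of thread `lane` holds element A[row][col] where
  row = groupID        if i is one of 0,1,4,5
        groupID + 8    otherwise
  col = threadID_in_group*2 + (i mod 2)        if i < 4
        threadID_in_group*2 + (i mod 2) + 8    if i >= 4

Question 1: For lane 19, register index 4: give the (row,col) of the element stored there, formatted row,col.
4,14

19: G=4,T=3
[4] (4+0,3*2+0+8) = (4,14)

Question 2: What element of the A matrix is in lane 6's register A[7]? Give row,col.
lane 6⇒6/4=1, 6 mod 4=2
i=7  r:1+8⇒9  c:2·2+1+8⇒13

9,13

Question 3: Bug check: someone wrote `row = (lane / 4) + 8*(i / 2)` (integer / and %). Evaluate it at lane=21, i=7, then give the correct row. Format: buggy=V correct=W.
buggy=29 correct=13

`(lane / 4) + 8*(i / 2)`[21,7]→29
lane 21→21/4=5, 21 mod 4=1
i=7  r:5+8→13  c:2·1+1+8→11
row: 29 vs 13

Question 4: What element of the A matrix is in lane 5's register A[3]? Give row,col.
L=5⇒gr=5>>2=1, th=5&3=1
[3]⇒row 1+8=9  col 1·2+1+0=3

9,3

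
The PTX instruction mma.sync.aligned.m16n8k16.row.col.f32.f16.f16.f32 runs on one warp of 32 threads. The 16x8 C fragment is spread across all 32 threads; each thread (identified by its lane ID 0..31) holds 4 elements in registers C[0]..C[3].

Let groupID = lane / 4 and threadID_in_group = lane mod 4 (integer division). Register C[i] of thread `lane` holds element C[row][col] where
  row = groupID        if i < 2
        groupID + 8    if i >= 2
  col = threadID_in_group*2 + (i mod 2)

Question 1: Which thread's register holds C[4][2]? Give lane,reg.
r=4->g=4,rb=0  c=2->t=1,b0=0
L=4*4+1=17  i=0*2+0=0

17,0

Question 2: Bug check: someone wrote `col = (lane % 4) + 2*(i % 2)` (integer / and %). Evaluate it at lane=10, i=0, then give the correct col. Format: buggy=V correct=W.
buggy=2 correct=4

`(lane % 4) + 2*(i % 2)`[10,0]->2
10: gid=2,tid=2
[0] (2+0,2*2+0) = (2,4)
col: 2 vs 4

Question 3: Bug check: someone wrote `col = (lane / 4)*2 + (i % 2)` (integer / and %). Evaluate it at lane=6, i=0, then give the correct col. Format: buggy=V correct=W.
`(lane / 4)*2 + (i % 2)`[6,0]→2
lane 6→6/4=1, 6 mod 4=2
i=0  r:1+0→1  c:2·2+0→4
col: 2 vs 4

buggy=2 correct=4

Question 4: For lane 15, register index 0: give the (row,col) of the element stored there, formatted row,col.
3,6

lane 15: gr=3 (15/4), th=3 (15%4)
i=0: r=3+0=3, c=3*2+0=6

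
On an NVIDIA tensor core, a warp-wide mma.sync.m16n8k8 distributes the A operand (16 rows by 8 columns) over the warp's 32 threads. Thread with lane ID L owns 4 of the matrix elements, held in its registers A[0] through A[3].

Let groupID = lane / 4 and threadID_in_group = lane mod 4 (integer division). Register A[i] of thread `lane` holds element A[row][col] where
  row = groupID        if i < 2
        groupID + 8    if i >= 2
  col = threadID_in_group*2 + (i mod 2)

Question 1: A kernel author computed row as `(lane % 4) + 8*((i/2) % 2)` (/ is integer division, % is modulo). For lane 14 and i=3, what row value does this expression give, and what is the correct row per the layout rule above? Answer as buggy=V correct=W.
buggy=10 correct=11

`(lane % 4) + 8*((i/2) % 2)`[14,3]->10
14: g=3,t=2
[3] (3+8,2*2+1) = (11,5)
row: 10 vs 11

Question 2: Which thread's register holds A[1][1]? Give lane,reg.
r=1->g=1,rb=0  c=1->t=0,b0=1
L=1*4+0=4  i=0*2+1=1

4,1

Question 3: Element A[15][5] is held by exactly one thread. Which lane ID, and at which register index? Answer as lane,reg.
30,3

r=15->g=7,rb=1  c=5->t=2,b0=1
L=7*4+2=30  i=1*2+1=3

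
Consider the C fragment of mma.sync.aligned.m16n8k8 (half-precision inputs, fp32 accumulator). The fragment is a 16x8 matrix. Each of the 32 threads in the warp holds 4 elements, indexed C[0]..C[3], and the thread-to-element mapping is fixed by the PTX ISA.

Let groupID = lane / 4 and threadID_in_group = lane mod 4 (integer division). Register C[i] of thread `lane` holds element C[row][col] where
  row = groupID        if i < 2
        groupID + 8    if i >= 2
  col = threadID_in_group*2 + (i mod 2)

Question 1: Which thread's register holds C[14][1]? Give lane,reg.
24,3

r=14->g=6,rb=1  c=1->t=0,b0=1
L=6*4+0=24  i=1*2+1=3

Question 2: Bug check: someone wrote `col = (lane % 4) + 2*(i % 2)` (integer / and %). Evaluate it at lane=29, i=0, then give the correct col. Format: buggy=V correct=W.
buggy=1 correct=2

`(lane % 4) + 2*(i % 2)`[29,0]→1
L=29→G=29>>2=7, T=29&3=1
[0]→row 7+0=7  col 1·2+0=2
col: 1 vs 2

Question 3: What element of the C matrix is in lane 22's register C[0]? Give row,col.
5,4

22: G=5,T=2
[0] (5+0,2*2+0) = (5,4)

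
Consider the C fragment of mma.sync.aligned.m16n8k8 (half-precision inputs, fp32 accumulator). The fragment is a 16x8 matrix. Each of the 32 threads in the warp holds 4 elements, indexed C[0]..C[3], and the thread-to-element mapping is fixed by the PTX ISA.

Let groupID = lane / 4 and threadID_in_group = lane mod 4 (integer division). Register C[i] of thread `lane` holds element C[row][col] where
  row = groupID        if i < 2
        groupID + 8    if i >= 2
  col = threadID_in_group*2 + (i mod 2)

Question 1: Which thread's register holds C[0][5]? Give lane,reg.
r=0⇒gr=0,Rb=0  c=5⇒th=2,odd=1
L=0*4+2=2  i=0*2+1=1

2,1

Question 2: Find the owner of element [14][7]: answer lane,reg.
r: 14->gid=6,r8=1  c: 7->tid=3,i&1=1
L=6*4+3=27  i=1*2+1=3

27,3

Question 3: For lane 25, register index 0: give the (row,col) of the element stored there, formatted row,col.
25: gr=6,th=1
[0] (6+0,1*2+0) = (6,2)

6,2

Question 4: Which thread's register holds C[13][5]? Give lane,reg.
r: 13->gid=5,r8=1  c: 5->tid=2,i&1=1
L=5*4+2=22  i=1*2+1=3

22,3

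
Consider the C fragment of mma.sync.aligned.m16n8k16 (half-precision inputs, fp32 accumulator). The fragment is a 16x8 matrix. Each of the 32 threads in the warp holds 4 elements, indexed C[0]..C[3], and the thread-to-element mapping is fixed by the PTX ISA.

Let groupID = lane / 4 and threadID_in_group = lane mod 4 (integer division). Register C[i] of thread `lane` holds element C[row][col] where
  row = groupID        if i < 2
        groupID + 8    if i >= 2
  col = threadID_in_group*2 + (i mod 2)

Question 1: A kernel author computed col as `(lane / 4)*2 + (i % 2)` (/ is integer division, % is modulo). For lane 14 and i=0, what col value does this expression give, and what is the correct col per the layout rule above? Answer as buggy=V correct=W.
buggy=6 correct=4

`(lane / 4)*2 + (i % 2)`[14,0]⇒6
14: gr=3,th=2
[0] (3+0,2*2+0) = (3,4)
col: 6 vs 4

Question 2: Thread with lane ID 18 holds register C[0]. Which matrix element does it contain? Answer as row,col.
4,4

18: G=4,T=2
[0] (4+0,2*2+0) = (4,4)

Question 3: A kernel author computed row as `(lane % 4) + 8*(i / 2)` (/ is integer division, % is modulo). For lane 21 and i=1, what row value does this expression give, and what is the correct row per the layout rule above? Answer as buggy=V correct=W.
`(lane % 4) + 8*(i / 2)`[21,1]→1
lane 21: G=5 (21/4), T=1 (21%4)
i=1: r=5+0=5, c=1*2+1=3
row: 1 vs 5

buggy=1 correct=5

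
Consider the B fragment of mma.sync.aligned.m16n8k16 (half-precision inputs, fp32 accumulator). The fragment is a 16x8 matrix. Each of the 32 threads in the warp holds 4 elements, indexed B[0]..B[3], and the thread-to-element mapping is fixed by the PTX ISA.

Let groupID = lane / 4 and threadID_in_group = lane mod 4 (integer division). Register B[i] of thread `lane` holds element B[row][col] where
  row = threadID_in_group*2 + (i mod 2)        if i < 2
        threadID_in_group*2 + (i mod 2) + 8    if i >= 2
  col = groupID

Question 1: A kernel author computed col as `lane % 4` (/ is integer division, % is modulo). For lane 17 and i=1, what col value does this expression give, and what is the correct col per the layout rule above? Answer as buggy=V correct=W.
`lane % 4`[17,1]⇒1
17: gr=4,th=1
[1] (1*2+1+0,4) = (3,4)
col: 1 vs 4

buggy=1 correct=4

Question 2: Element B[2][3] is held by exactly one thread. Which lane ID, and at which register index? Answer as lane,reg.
c=3⇒gr=3  r=2⇒Rb=0,th=1,odd=0
L=3*4+1=13  i=0*2+0=0

13,0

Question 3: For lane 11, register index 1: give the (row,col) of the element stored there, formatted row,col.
11: gid=2,tid=3
[1] (3*2+1+0,2) = (7,2)

7,2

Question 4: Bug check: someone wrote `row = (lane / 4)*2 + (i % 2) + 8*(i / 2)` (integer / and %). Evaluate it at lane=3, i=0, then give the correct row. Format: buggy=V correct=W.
buggy=0 correct=6

`(lane / 4)*2 + (i % 2) + 8*(i / 2)`[3,0]->0
3: g=0,t=3
[0] (3*2+0+0,0) = (6,0)
row: 0 vs 6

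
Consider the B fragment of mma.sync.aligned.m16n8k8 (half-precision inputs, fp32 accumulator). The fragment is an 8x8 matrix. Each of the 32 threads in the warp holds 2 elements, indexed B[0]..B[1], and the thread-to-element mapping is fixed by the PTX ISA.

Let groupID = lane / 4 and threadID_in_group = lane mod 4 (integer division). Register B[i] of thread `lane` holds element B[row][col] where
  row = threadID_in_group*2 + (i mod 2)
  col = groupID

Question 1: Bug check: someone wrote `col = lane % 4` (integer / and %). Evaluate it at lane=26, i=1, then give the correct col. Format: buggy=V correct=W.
`lane % 4`[26,1]⇒2
26: gr=6,th=2
[1] (2*2+1,6) = (5,6)
col: 2 vs 6

buggy=2 correct=6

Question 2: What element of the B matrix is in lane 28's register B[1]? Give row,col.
1,7

lane 28: gr=7 (28/4), th=0 (28%4)
i=1: r=0*2+1=1, c=gr=7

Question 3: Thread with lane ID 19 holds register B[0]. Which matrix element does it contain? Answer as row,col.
6,4

lane 19->19/4=4, 19 mod 4=3
i=0  r:2·3+0->6  c:4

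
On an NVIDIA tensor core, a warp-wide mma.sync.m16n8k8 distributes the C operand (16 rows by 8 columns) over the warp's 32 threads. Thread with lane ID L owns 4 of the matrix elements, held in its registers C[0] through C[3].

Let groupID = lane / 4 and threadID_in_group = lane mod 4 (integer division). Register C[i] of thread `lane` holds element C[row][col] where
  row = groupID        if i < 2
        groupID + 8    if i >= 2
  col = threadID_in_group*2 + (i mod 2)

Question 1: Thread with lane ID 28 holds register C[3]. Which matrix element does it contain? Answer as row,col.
15,1

lane 28: g=7 (28/4), t=0 (28%4)
i=3: r=7+8=15, c=0*2+1=1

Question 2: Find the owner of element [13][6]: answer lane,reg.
23,2

r=13⇒gr=5,Rb=1  c=6⇒th=3,odd=0
L=5*4+3=23  i=1*2+0=2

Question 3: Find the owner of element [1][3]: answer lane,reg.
5,1

r=1->g=1,rb=0  c=3->t=1,b0=1
L=1*4+1=5  i=0*2+1=1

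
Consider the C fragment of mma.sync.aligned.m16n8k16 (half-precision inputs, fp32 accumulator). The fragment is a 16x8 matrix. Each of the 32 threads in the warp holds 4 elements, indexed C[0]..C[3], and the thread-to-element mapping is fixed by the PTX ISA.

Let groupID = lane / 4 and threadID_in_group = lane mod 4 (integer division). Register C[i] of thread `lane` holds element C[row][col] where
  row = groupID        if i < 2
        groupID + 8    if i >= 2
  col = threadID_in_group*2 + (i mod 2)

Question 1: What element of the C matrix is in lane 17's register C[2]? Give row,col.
12,2

17: g=4,t=1
[2] (4+8,1*2+0) = (12,2)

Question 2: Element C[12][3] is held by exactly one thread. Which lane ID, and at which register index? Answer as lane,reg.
r=12→G=4,rhi=1  c=3→T=1,p=1
L=4*4+1=17  i=1*2+1=3

17,3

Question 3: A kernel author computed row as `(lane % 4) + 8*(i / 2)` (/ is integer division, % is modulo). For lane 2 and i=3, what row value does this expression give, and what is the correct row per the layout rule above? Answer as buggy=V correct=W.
buggy=10 correct=8

`(lane % 4) + 8*(i / 2)`[2,3]→10
L=2→G=2>>2=0, T=2&3=2
[3]→row 0+8=8  col 2·2+1=5
row: 10 vs 8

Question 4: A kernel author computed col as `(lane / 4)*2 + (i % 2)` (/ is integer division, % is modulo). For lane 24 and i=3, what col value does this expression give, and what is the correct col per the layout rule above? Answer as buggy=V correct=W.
`(lane / 4)*2 + (i % 2)`[24,3]→13
24: G=6,T=0
[3] (6+8,0*2+1) = (14,1)
col: 13 vs 1

buggy=13 correct=1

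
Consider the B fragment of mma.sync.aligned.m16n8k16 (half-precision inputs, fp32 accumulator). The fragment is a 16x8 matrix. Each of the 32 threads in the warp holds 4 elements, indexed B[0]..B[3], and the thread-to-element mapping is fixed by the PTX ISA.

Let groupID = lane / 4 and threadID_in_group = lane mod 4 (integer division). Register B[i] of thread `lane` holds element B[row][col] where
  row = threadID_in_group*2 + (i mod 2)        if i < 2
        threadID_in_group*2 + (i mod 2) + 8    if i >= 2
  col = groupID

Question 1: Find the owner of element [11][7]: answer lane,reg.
c=7->g=7  r=11->rb=1,t=1,b0=1
L=7*4+1=29  i=1*2+1=3

29,3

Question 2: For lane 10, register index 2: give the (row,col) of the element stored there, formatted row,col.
lane 10=>10/4=2, 10 mod 4=2
i=2  r:2·2+0+8=>12  c:2

12,2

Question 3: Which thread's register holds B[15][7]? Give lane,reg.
31,3

c: 7->gid=7  r: 15->r8=1,tid=3,i&1=1
L=7*4+3=31  i=1*2+1=3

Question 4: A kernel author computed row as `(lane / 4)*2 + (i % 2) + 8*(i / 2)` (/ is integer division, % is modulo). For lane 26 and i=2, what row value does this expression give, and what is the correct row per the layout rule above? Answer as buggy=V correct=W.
`(lane / 4)*2 + (i % 2) + 8*(i / 2)`[26,2]=>20
26: grp=6,tig=2
[2] (2*2+0+8,6) = (12,6)
row: 20 vs 12

buggy=20 correct=12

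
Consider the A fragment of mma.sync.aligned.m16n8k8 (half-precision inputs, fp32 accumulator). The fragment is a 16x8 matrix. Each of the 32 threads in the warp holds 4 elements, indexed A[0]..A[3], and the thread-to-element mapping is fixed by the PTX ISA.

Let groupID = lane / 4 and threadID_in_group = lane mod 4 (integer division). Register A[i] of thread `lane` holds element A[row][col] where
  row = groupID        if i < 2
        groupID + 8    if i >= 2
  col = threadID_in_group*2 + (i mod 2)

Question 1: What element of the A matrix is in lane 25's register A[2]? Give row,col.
14,2

lane 25: grp=6 (25/4), tig=1 (25%4)
i=2: r=6+8=14, c=1*2+0=2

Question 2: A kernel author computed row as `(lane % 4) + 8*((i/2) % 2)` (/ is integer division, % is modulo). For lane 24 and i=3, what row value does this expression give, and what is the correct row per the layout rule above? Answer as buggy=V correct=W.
buggy=8 correct=14

`(lane % 4) + 8*((i/2) % 2)`[24,3]⇒8
L=24⇒gr=24>>2=6, th=24&3=0
[3]⇒row 6+8=14  col 0·2+1=1
row: 8 vs 14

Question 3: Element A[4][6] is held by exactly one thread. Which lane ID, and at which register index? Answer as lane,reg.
r:4=>grp=4,rB=0  c:6=>tig=3,lo=0
L=4*4+3=19  i=0*2+0=0

19,0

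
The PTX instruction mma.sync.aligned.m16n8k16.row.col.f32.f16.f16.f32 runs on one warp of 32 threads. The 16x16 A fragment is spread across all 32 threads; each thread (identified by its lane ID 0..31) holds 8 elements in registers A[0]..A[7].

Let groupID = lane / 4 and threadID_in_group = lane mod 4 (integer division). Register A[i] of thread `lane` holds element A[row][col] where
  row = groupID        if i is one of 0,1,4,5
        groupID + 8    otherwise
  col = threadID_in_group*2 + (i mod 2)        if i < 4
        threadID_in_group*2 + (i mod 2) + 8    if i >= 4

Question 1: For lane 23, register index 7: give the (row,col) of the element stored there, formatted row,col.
13,15

lane 23: grp=5 (23/4), tig=3 (23%4)
i=7: r=5+8=13, c=3*2+1+8=15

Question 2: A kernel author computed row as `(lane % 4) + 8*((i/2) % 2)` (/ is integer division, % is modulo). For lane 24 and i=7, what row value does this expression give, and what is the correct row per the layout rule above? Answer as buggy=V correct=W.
`(lane % 4) + 8*((i/2) % 2)`[24,7]→8
lane 24: G=6 (24/4), T=0 (24%4)
i=7: r=6+8=14, c=0*2+1+8=9
row: 8 vs 14

buggy=8 correct=14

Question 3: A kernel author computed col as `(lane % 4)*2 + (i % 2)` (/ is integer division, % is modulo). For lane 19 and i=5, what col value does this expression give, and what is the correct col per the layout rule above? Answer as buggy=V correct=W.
buggy=7 correct=15

`(lane % 4)*2 + (i % 2)`[19,5]->7
L=19->g=19>>2=4, t=19&3=3
[5]->row 4+0=4  col 3·2+1+8=15
col: 7 vs 15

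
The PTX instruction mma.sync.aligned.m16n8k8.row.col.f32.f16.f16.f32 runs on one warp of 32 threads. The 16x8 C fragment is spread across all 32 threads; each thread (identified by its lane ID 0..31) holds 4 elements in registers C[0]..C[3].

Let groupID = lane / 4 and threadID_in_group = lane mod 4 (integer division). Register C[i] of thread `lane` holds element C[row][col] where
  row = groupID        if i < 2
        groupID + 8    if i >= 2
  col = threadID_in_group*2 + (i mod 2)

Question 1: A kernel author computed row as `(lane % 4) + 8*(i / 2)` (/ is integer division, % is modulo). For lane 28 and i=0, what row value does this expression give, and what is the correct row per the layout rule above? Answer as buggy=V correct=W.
`(lane % 4) + 8*(i / 2)`[28,0]->0
lane 28->28/4=7, 28 mod 4=0
i=0  r:7+0->7  c:2·0+0->0
row: 0 vs 7

buggy=0 correct=7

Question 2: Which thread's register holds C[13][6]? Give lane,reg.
r=13→G=5,rhi=1  c=6→T=3,p=0
L=5*4+3=23  i=1*2+0=2

23,2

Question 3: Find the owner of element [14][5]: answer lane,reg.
r=14→G=6,rhi=1  c=5→T=2,p=1
L=6*4+2=26  i=1*2+1=3

26,3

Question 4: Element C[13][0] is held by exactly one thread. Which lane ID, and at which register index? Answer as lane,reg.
r=13→G=5,rhi=1  c=0→T=0,p=0
L=5*4+0=20  i=1*2+0=2

20,2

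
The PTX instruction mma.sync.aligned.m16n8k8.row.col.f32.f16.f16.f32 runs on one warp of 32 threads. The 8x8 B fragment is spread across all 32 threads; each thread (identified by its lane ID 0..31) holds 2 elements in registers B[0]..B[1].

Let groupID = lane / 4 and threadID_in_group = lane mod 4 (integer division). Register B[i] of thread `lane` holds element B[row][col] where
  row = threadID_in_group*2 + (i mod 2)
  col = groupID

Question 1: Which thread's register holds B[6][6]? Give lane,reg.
27,0

c=6→G=6  r=6→T=3,p=0
L=6*4+3=27  i=0=0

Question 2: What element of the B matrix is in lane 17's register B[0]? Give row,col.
lane 17->17/4=4, 17 mod 4=1
i=0  r:2·1+0->2  c:4

2,4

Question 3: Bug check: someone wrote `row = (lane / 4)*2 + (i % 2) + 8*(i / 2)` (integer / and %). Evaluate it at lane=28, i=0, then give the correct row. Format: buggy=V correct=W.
buggy=14 correct=0

`(lane / 4)*2 + (i % 2) + 8*(i / 2)`[28,0]->14
L=28->g=28>>2=7, t=28&3=0
[0]->row 0·2+0=0  col g=7
row: 14 vs 0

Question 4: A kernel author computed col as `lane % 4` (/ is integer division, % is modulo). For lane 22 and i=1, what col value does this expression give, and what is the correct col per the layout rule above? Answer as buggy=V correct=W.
buggy=2 correct=5

`lane % 4`[22,1]⇒2
L=22⇒gr=22>>2=5, th=22&3=2
[1]⇒row 2·2+1=5  col gr=5
col: 2 vs 5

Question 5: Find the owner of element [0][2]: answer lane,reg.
8,0

c=2→G=2  r=0→T=0,p=0
L=2*4+0=8  i=0=0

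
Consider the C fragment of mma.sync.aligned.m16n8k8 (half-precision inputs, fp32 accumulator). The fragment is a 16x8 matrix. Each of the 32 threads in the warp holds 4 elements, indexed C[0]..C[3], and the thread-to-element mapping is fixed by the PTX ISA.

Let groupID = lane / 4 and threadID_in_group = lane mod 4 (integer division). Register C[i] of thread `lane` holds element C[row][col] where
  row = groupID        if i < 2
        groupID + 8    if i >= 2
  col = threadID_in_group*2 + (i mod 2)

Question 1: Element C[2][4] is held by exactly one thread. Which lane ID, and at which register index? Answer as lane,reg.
10,0

r=2⇒gr=2,Rb=0  c=4⇒th=2,odd=0
L=2*4+2=10  i=0*2+0=0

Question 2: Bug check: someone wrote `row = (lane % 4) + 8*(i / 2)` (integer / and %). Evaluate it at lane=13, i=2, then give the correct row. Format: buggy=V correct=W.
`(lane % 4) + 8*(i / 2)`[13,2]->9
lane 13->13/4=3, 13 mod 4=1
i=2  r:3+8->11  c:2·1+0->2
row: 9 vs 11

buggy=9 correct=11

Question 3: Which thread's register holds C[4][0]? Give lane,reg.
16,0

r: 4->gid=4,r8=0  c: 0->tid=0,i&1=0
L=4*4+0=16  i=0*2+0=0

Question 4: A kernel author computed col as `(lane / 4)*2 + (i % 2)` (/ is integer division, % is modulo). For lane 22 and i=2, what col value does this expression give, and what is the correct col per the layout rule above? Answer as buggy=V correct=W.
`(lane / 4)*2 + (i % 2)`[22,2]->10
22: g=5,t=2
[2] (5+8,2*2+0) = (13,4)
col: 10 vs 4

buggy=10 correct=4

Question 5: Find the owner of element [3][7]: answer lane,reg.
r=3->g=3,rb=0  c=7->t=3,b0=1
L=3*4+3=15  i=0*2+1=1

15,1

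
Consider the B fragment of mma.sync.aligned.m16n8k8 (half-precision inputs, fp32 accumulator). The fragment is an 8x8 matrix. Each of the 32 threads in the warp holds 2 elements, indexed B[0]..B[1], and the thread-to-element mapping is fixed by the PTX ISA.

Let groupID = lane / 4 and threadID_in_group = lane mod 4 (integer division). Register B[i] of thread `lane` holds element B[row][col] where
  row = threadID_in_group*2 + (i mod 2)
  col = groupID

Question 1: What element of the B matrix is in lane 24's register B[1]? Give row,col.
1,6

lane 24→24/4=6, 24 mod 4=0
i=1  r:2·0+1→1  c:6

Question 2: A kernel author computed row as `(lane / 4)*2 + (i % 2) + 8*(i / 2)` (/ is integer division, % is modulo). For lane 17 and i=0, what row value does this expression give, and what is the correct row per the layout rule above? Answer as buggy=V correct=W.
`(lane / 4)*2 + (i % 2) + 8*(i / 2)`[17,0]->8
lane 17: gid=4 (17/4), tid=1 (17%4)
i=0: r=1*2+0=2, c=gid=4
row: 8 vs 2

buggy=8 correct=2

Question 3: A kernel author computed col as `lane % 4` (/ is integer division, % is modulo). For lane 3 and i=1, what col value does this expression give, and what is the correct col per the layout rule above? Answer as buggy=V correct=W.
buggy=3 correct=0

`lane % 4`[3,1]->3
lane 3->3/4=0, 3 mod 4=3
i=1  r:2·3+1->7  c:0
col: 3 vs 0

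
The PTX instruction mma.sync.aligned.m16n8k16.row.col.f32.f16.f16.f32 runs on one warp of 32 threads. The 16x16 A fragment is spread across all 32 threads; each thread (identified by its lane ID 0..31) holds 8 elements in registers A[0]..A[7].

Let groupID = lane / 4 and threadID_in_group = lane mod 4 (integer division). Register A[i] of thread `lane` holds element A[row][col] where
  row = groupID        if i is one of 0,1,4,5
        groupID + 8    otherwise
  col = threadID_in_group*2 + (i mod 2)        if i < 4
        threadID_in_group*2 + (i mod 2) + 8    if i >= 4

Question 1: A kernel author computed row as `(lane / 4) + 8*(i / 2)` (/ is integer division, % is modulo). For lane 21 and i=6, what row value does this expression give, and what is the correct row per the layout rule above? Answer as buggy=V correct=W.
buggy=29 correct=13

`(lane / 4) + 8*(i / 2)`[21,6]->29
lane 21->21/4=5, 21 mod 4=1
i=6  r:5+8->13  c:2·1+0+8->10
row: 29 vs 13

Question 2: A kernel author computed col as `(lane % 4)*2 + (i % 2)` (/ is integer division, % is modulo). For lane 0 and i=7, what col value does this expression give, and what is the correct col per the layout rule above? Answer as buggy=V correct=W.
buggy=1 correct=9

`(lane % 4)*2 + (i % 2)`[0,7]=>1
0: grp=0,tig=0
[7] (0+8,0*2+1+8) = (8,9)
col: 1 vs 9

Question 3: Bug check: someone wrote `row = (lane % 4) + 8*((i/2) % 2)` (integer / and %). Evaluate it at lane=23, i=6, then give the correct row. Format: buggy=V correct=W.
`(lane % 4) + 8*((i/2) % 2)`[23,6]=>11
23: grp=5,tig=3
[6] (5+8,3*2+0+8) = (13,14)
row: 11 vs 13

buggy=11 correct=13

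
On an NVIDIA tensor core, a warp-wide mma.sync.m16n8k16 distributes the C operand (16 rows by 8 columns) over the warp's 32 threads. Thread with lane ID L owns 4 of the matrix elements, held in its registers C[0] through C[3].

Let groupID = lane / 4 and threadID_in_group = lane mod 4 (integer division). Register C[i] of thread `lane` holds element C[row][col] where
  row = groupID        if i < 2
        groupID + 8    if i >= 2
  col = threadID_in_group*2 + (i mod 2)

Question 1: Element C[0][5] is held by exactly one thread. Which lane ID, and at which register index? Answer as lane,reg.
2,1

r: 0->gid=0,r8=0  c: 5->tid=2,i&1=1
L=0*4+2=2  i=0*2+1=1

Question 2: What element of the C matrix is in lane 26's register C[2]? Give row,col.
14,4

L=26=>grp=26>>2=6, tig=26&3=2
[2]=>row 6+8=14  col 2·2+0=4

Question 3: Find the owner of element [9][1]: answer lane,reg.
r=9→G=1,rhi=1  c=1→T=0,p=1
L=1*4+0=4  i=1*2+1=3

4,3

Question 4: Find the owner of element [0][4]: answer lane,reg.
r: 0->gid=0,r8=0  c: 4->tid=2,i&1=0
L=0*4+2=2  i=0*2+0=0

2,0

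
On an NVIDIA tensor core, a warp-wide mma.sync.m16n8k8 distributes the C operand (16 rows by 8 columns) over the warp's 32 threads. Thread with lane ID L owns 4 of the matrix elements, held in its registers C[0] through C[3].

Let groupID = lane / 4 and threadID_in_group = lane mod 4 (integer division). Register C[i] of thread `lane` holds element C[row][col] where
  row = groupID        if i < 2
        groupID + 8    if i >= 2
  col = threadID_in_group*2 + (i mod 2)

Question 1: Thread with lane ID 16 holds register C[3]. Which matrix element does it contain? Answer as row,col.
12,1

L=16⇒gr=16>>2=4, th=16&3=0
[3]⇒row 4+8=12  col 0·2+1=1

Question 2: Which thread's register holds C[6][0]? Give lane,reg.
24,0

r=6->g=6,rb=0  c=0->t=0,b0=0
L=6*4+0=24  i=0*2+0=0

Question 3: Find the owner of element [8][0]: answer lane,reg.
0,2

r=8->g=0,rb=1  c=0->t=0,b0=0
L=0*4+0=0  i=1*2+0=2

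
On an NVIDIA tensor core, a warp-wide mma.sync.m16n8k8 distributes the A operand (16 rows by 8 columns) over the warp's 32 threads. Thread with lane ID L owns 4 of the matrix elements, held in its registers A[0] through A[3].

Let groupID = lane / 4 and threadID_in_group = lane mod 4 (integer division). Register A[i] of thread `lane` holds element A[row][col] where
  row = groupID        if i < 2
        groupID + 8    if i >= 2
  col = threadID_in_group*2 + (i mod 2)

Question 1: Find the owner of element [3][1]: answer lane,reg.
12,1

r: 3->gid=3,r8=0  c: 1->tid=0,i&1=1
L=3*4+0=12  i=0*2+1=1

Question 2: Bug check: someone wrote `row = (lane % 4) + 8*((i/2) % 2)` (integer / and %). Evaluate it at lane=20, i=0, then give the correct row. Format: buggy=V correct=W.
`(lane % 4) + 8*((i/2) % 2)`[20,0]->0
20: g=5,t=0
[0] (5+0,0*2+0) = (5,0)
row: 0 vs 5

buggy=0 correct=5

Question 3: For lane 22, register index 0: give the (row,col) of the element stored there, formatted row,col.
5,4

L=22->gid=22>>2=5, tid=22&3=2
[0]->row 5+0=5  col 2·2+0=4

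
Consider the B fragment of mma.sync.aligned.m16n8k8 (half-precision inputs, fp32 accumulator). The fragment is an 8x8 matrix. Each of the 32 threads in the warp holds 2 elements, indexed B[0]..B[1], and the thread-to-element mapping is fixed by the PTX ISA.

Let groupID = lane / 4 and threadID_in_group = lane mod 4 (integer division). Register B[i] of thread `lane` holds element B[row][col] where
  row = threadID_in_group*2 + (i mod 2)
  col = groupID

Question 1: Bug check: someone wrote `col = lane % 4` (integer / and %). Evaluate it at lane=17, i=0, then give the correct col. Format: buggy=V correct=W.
`lane % 4`[17,0]=>1
L=17=>grp=17>>2=4, tig=17&3=1
[0]=>row 1·2+0=2  col grp=4
col: 1 vs 4

buggy=1 correct=4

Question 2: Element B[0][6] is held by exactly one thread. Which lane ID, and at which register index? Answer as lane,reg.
24,0

c=6→G=6  r=0→T=0,p=0
L=6*4+0=24  i=0=0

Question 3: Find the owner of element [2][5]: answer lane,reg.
21,0

c=5->g=5  r=2->t=1,b0=0
L=5*4+1=21  i=0=0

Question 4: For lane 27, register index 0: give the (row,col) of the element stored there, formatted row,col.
lane 27: gid=6 (27/4), tid=3 (27%4)
i=0: r=3*2+0=6, c=gid=6

6,6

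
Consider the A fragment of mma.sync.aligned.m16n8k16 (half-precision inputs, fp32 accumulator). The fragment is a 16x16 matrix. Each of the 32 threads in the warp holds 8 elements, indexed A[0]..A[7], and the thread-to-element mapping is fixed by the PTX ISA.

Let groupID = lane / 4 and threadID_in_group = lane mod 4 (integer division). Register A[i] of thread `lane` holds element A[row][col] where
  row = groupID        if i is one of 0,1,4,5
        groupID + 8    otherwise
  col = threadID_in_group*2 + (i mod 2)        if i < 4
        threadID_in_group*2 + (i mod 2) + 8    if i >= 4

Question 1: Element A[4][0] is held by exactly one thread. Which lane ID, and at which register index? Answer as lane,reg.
16,0

r=4⇒gr=4,Rb=0  c=0⇒Cb=0,th=0,odd=0
L=4*4+0=16  i=0*4+0*2+0=0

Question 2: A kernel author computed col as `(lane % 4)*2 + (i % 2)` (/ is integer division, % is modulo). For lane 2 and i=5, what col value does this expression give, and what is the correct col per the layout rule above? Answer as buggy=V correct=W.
`(lane % 4)*2 + (i % 2)`[2,5]->5
2: g=0,t=2
[5] (0+0,2*2+1+8) = (0,13)
col: 5 vs 13

buggy=5 correct=13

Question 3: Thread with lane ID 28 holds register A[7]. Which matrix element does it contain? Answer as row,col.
lane 28: gr=7 (28/4), th=0 (28%4)
i=7: r=7+8=15, c=0*2+1+8=9

15,9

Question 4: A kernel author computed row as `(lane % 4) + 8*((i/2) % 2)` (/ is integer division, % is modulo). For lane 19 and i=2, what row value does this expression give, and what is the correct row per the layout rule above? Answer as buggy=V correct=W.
buggy=11 correct=12

`(lane % 4) + 8*((i/2) % 2)`[19,2]=>11
L=19=>grp=19>>2=4, tig=19&3=3
[2]=>row 4+8=12  col 3·2+0+0=6
row: 11 vs 12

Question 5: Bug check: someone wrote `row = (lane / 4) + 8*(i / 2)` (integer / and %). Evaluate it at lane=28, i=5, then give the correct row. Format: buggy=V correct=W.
`(lane / 4) + 8*(i / 2)`[28,5]→23
lane 28→28/4=7, 28 mod 4=0
i=5  r:7+0→7  c:2·0+1+8→9
row: 23 vs 7

buggy=23 correct=7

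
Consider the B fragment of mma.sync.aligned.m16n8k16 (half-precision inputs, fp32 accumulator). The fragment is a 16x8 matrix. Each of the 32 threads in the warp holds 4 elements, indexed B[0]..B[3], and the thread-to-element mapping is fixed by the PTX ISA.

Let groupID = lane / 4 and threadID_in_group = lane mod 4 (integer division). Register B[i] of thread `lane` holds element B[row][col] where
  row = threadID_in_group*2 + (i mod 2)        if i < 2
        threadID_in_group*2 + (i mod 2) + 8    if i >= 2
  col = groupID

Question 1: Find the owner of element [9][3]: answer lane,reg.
12,3

c: 3->gid=3  r: 9->r8=1,tid=0,i&1=1
L=3*4+0=12  i=1*2+1=3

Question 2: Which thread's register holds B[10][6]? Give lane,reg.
25,2

c=6→G=6  r=10→rhi=1,T=1,p=0
L=6*4+1=25  i=1*2+0=2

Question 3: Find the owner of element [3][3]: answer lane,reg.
c: 3->gid=3  r: 3->r8=0,tid=1,i&1=1
L=3*4+1=13  i=0*2+1=1

13,1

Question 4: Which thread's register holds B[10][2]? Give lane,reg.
c:2=>grp=2  r:10=>rB=1,tig=1,lo=0
L=2*4+1=9  i=1*2+0=2

9,2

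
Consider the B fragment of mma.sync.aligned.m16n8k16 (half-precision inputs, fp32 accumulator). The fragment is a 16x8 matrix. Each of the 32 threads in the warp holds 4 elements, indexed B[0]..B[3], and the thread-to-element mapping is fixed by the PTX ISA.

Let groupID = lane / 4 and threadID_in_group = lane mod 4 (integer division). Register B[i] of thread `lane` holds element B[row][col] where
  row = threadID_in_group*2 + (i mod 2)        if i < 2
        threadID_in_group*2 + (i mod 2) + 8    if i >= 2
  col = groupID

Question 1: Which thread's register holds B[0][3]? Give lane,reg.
c=3→G=3  r=0→rhi=0,T=0,p=0
L=3*4+0=12  i=0*2+0=0

12,0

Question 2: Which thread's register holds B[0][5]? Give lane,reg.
20,0

c=5→G=5  r=0→rhi=0,T=0,p=0
L=5*4+0=20  i=0*2+0=0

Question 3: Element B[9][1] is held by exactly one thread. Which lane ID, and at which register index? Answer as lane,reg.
c: 1->gid=1  r: 9->r8=1,tid=0,i&1=1
L=1*4+0=4  i=1*2+1=3

4,3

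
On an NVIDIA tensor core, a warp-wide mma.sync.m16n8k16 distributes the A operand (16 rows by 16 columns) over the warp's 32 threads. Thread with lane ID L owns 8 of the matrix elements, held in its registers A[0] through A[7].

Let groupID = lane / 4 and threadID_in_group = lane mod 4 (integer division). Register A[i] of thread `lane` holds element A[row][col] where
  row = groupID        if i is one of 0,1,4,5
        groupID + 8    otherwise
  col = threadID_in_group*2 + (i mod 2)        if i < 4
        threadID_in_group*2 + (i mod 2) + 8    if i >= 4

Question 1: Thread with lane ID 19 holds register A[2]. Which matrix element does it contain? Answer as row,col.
12,6

lane 19: G=4 (19/4), T=3 (19%4)
i=2: r=4+8=12, c=3*2+0+0=6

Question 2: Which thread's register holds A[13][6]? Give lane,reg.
23,2

r:13=>grp=5,rB=1  c:6=>cB=0,tig=3,lo=0
L=5*4+3=23  i=0*4+1*2+0=2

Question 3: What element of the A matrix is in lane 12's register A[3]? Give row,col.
11,1

L=12->gid=12>>2=3, tid=12&3=0
[3]->row 3+8=11  col 0·2+1+0=1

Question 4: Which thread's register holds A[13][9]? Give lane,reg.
20,7

r: 13->gid=5,r8=1  c: 9->c8=1,tid=0,i&1=1
L=5*4+0=20  i=1*4+1*2+1=7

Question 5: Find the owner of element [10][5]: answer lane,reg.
10,3

r=10⇒gr=2,Rb=1  c=5⇒Cb=0,th=2,odd=1
L=2*4+2=10  i=0*4+1*2+1=3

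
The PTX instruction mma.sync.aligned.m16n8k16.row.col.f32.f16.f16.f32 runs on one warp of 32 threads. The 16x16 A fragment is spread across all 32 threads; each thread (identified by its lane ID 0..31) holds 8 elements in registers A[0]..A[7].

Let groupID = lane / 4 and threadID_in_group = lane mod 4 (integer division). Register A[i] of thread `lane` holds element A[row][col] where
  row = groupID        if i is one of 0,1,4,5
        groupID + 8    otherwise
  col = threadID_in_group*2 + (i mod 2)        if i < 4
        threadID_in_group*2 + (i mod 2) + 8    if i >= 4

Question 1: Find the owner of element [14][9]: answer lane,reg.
r:14=>grp=6,rB=1  c:9=>cB=1,tig=0,lo=1
L=6*4+0=24  i=1*4+1*2+1=7

24,7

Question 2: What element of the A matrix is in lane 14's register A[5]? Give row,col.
lane 14: grp=3 (14/4), tig=2 (14%4)
i=5: r=3+0=3, c=2*2+1+8=13

3,13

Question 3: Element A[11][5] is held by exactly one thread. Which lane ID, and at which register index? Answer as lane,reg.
14,3

r=11->g=3,rb=1  c=5->cb=0,t=2,b0=1
L=3*4+2=14  i=0*4+1*2+1=3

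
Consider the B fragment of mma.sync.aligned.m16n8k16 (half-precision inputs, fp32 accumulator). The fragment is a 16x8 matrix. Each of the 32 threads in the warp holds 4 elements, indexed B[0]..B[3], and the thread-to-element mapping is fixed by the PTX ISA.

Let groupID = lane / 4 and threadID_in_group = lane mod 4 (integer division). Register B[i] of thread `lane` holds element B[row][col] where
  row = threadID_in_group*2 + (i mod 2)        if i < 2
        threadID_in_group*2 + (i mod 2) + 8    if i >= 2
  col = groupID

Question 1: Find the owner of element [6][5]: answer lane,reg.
23,0

c: 5->gid=5  r: 6->r8=0,tid=3,i&1=0
L=5*4+3=23  i=0*2+0=0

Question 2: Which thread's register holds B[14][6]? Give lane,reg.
27,2

c=6→G=6  r=14→rhi=1,T=3,p=0
L=6*4+3=27  i=1*2+0=2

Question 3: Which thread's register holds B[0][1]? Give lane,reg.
4,0

c=1⇒gr=1  r=0⇒Rb=0,th=0,odd=0
L=1*4+0=4  i=0*2+0=0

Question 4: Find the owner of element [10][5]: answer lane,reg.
21,2

c=5⇒gr=5  r=10⇒Rb=1,th=1,odd=0
L=5*4+1=21  i=1*2+0=2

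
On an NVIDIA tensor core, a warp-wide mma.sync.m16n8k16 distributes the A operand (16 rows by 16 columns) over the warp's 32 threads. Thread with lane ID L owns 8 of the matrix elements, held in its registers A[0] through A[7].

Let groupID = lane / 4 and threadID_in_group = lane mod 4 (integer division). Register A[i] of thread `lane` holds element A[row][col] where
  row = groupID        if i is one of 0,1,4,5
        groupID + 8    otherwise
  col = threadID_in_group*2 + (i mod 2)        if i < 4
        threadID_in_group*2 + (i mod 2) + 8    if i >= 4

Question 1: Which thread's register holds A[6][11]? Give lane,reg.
25,5

r=6→G=6,rhi=0  c=11→chi=1,T=1,p=1
L=6*4+1=25  i=1*4+0*2+1=5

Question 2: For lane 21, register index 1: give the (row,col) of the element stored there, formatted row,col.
lane 21: gid=5 (21/4), tid=1 (21%4)
i=1: r=5+0=5, c=1*2+1+0=3

5,3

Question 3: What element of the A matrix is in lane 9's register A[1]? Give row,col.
lane 9: grp=2 (9/4), tig=1 (9%4)
i=1: r=2+0=2, c=1*2+1+0=3

2,3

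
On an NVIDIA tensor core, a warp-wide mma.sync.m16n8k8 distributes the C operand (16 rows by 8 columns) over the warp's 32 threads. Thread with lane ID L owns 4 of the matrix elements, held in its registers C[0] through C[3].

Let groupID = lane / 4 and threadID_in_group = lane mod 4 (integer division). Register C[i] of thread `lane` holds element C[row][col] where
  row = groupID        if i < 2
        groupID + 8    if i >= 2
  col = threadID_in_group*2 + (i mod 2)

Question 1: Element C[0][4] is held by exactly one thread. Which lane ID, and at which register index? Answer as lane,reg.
2,0

r: 0->gid=0,r8=0  c: 4->tid=2,i&1=0
L=0*4+2=2  i=0*2+0=0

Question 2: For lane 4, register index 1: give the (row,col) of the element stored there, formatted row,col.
1,1

lane 4⇒4/4=1, 4 mod 4=0
i=1  r:1+0⇒1  c:2·0+1⇒1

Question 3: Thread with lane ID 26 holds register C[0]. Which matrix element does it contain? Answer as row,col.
26: G=6,T=2
[0] (6+0,2*2+0) = (6,4)

6,4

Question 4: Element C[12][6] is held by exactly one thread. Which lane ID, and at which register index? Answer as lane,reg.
19,2

r:12=>grp=4,rB=1  c:6=>tig=3,lo=0
L=4*4+3=19  i=1*2+0=2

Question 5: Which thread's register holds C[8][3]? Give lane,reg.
r: 8->gid=0,r8=1  c: 3->tid=1,i&1=1
L=0*4+1=1  i=1*2+1=3

1,3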